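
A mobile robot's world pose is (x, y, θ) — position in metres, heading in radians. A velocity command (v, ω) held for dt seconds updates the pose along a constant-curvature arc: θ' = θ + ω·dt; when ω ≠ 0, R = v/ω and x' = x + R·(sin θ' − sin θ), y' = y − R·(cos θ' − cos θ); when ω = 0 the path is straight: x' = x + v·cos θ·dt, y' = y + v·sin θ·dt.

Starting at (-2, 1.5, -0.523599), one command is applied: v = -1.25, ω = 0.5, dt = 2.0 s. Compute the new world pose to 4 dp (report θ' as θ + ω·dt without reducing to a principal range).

(-4.3965, 1.5566, 0.4764)

θ' = -0.5236 + 0.5·2.0 = 0.4764
R = v/ω = -1.25/0.5 = -2.5000
x' = -2 + -2.5000·(sin 0.4764 − sin -0.5236) = -4.3965
y' = 1.5 − -2.5000·(cos 0.4764 − cos -0.5236) = 1.5566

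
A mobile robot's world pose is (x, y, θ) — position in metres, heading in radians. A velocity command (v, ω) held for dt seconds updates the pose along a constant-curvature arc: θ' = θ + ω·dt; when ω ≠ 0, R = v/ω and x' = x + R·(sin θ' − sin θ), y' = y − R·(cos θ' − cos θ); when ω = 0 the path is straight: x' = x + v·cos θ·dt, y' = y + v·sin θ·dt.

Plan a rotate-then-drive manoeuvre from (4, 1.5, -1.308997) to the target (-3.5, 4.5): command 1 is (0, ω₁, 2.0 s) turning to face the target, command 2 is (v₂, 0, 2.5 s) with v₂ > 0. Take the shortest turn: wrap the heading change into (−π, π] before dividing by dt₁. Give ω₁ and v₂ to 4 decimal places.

heading to target = atan2(4.5−1.5, -3.5−4) = 2.7611
Δθ = wrap(2.7611 − -1.3090) = -2.2131; ω₁ = Δθ/dt₁ = -1.1066
distance = √((-3.5−4)² + (4.5−1.5)²) = 8.0777; v₂ = distance/dt₂ = 3.2311

ω₁ = -1.1066, v₂ = 3.2311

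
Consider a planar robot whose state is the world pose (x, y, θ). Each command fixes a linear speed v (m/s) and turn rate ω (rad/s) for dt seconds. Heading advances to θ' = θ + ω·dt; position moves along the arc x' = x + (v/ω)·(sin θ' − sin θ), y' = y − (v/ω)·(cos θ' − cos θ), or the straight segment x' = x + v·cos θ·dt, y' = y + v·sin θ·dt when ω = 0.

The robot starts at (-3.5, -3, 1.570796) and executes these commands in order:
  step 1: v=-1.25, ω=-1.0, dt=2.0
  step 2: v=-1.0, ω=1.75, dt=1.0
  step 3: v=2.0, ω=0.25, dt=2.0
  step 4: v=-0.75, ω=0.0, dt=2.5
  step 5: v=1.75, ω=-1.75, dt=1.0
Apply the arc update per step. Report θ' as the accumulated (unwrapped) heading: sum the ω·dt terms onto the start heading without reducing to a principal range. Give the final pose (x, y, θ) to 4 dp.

(-4.6996, -1.1282, 0.0708)

step 1: θ'=-0.4292 (R=1.2500) → pose (-5.2702, -4.1366, -0.4292)
step 2: θ'=1.3208 (R=-0.5714) → pose (-6.0616, -4.5148, 1.3208)
step 3: θ'=1.8208 (R=8.0000) → pose (-6.0616, -0.5564, 1.8208)
step 4: θ'=1.8208 (straight) → pose (-5.5978, -2.3731, 1.8208)
step 5: θ'=0.0708 (R=-1.0000) → pose (-4.6996, -1.1282, 0.0708)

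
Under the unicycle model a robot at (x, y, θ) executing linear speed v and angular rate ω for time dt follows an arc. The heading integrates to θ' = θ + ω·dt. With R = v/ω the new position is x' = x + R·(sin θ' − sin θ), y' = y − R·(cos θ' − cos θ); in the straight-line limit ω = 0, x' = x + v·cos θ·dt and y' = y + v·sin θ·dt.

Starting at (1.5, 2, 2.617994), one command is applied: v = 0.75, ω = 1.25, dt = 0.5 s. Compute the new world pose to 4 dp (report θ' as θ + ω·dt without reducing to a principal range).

(1.1393, 2.0773, 3.2430)

θ' = 2.6180 + 1.25·0.5 = 3.2430
R = v/ω = 0.75/1.25 = 0.6000
x' = 1.5 + 0.6000·(sin 3.2430 − sin 2.6180) = 1.1393
y' = 2 − 0.6000·(cos 3.2430 − cos 2.6180) = 2.0773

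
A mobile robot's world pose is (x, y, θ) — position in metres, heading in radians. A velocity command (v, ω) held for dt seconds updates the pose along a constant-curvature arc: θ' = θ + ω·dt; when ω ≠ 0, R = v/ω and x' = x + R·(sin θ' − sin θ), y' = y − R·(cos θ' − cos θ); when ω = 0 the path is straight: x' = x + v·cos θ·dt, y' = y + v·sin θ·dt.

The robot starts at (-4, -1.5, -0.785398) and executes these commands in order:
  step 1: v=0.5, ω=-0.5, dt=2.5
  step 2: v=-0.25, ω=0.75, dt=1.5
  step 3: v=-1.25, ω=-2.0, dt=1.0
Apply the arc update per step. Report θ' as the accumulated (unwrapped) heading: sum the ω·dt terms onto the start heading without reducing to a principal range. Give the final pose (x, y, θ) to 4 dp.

step 1: θ'=-2.0354 (R=-1.0000) → pose (-3.8131, -2.6552, -2.0354)
step 2: θ'=-0.9104 (R=-0.3333) → pose (-3.8479, -2.3013, -0.9104)
step 3: θ'=-2.9104 (R=0.6250) → pose (-3.4975, -1.3096, -2.9104)

(-3.4975, -1.3096, -2.9104)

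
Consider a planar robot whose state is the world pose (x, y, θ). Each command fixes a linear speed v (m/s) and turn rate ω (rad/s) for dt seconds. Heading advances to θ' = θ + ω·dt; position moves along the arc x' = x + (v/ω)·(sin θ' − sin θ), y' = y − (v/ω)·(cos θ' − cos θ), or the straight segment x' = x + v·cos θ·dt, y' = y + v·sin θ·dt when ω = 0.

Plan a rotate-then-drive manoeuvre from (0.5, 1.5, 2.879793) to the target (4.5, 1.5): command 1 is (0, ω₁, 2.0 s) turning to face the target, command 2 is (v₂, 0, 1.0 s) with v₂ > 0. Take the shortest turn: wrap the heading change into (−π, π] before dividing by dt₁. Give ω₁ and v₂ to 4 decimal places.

ω₁ = -1.4399, v₂ = 4.0000

heading to target = atan2(1.5−1.5, 4.5−0.5) = 0.0000
Δθ = wrap(0.0000 − 2.8798) = -2.8798; ω₁ = Δθ/dt₁ = -1.4399
distance = √((4.5−0.5)² + (1.5−1.5)²) = 4.0000; v₂ = distance/dt₂ = 4.0000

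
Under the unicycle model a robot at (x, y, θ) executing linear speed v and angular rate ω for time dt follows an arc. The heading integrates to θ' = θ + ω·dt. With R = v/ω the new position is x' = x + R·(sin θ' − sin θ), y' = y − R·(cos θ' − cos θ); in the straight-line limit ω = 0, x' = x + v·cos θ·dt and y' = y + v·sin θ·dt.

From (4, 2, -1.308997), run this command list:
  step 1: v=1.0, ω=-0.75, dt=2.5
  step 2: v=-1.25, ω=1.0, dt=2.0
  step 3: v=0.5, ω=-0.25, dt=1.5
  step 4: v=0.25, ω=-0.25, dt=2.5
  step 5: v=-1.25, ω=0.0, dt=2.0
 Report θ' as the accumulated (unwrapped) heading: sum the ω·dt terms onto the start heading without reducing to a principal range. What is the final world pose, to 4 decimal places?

(5.2704, 2.7696, -2.1840)

step 1: θ'=-3.1840 (R=-1.3333) → pose (2.6556, 0.3228, -3.1840)
step 2: θ'=-1.1840 (R=-1.2500) → pose (3.8662, 2.0432, -1.1840)
step 3: θ'=-1.5590 (R=-2.0000) → pose (4.0138, 1.3123, -1.5590)
step 4: θ'=-2.1840 (R=-1.0000) → pose (3.8317, 0.7250, -2.1840)
step 5: θ'=-2.1840 (straight) → pose (5.2704, 2.7696, -2.1840)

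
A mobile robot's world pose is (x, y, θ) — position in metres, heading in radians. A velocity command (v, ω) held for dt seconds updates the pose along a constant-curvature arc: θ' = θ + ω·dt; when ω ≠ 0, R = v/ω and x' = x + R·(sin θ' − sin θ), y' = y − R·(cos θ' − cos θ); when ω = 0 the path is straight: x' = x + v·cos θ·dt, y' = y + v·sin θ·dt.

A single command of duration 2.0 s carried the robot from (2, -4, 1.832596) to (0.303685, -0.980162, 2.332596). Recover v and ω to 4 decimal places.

v = 1.7500, ω = 0.2500

Δθ = 2.332596 − 1.832596 = 0.500000
ω = Δθ/dt = 0.500000/2.0 = 0.2500
R = −Δy/(cos θ' − cos θ) = 7.0000
v = R·ω = 7.0000·0.2500 = 1.7500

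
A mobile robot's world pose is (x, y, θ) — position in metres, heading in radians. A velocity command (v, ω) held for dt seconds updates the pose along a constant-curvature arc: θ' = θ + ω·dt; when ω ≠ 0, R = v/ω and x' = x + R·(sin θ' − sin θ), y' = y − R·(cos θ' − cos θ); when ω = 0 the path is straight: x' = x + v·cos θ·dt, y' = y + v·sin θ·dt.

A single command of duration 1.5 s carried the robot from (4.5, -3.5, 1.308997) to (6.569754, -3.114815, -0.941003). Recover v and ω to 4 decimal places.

v = 1.7500, ω = -1.5000

Δθ = -0.941003 − 1.308997 = -2.250000
ω = Δθ/dt = -2.250000/1.5 = -1.5000
R = Δx/(sin θ' − sin θ) = -1.1667
v = R·ω = -1.1667·-1.5000 = 1.7500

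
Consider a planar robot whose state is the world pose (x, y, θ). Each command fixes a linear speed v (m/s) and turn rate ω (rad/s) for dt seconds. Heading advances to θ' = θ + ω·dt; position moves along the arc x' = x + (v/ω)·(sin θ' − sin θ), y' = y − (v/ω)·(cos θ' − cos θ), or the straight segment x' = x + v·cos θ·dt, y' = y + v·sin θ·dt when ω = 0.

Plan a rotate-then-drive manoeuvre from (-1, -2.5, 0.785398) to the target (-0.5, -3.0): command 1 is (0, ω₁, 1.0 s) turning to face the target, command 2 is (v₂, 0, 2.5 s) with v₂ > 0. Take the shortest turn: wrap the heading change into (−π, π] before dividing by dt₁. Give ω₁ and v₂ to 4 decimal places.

heading to target = atan2(-3−-2.5, -0.5−-1) = -0.7854
Δθ = wrap(-0.7854 − 0.7854) = -1.5708; ω₁ = Δθ/dt₁ = -1.5708
distance = √((-0.5−-1)² + (-3−-2.5)²) = 0.7071; v₂ = distance/dt₂ = 0.2828

ω₁ = -1.5708, v₂ = 0.2828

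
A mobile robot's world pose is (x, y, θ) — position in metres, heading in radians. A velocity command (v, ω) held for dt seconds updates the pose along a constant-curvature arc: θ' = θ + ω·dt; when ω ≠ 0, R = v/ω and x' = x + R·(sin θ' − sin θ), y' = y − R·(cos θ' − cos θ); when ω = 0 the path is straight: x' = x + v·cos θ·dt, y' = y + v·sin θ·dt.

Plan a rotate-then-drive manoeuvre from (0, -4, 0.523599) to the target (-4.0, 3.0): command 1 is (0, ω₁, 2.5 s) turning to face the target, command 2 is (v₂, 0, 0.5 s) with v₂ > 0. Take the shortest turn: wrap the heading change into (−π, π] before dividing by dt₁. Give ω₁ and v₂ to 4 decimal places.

heading to target = atan2(3−-4, -4−0) = 2.0899
Δθ = wrap(2.0899 − 0.5236) = 1.5663; ω₁ = Δθ/dt₁ = 0.6265
distance = √((-4−0)² + (3−-4)²) = 8.0623; v₂ = distance/dt₂ = 16.1245

ω₁ = 0.6265, v₂ = 16.1245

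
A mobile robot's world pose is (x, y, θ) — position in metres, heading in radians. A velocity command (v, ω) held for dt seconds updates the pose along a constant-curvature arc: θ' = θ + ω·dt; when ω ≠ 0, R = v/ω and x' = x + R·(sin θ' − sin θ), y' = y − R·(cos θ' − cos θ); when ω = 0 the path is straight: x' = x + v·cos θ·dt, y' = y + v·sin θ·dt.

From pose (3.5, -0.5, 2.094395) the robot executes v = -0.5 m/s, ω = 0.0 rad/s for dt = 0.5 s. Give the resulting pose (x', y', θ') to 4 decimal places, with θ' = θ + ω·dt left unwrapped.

(3.6250, -0.7165, 2.0944)

θ' = 2.0944 + 0.0·0.5 = 2.0944
ω = 0 → straight: x' = 3.5 + -0.5·cos(2.0944)·0.5 = 3.6250
y' = -0.5 + -0.5·sin(2.0944)·0.5 = -0.7165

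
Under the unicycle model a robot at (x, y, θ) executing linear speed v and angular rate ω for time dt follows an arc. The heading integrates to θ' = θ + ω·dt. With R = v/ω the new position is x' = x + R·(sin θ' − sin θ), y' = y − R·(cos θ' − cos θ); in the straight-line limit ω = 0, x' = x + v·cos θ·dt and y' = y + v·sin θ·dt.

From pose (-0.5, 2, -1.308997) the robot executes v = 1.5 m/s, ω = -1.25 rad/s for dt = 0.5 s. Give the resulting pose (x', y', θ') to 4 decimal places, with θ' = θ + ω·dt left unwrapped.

(-0.5374, 1.2631, -1.9340)

θ' = -1.3090 + -1.25·0.5 = -1.9340
R = v/ω = 1.5/-1.25 = -1.2000
x' = -0.5 + -1.2000·(sin -1.9340 − sin -1.3090) = -0.5374
y' = 2 − -1.2000·(cos -1.9340 − cos -1.3090) = 1.2631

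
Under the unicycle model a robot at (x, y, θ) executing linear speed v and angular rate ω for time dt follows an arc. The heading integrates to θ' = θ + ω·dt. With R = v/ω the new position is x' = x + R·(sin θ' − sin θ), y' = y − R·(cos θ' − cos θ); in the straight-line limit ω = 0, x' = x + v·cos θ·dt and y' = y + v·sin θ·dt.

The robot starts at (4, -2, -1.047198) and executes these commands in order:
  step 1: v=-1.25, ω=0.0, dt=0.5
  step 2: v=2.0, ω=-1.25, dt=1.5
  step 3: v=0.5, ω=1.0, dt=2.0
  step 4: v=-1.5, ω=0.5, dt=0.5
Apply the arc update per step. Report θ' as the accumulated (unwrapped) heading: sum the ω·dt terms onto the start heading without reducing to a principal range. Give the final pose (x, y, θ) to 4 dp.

step 1: θ'=-1.0472 (straight) → pose (3.6875, -1.4587, -1.0472)
step 2: θ'=-2.9222 (R=-1.6000) → pose (2.6501, -3.8204, -2.9222)
step 3: θ'=-0.9222 (R=0.5000) → pose (2.3604, -4.6104, -0.9222)
step 4: θ'=-0.6722 (R=-3.0000) → pose (1.8378, -4.0753, -0.6722)

(1.8378, -4.0753, -0.6722)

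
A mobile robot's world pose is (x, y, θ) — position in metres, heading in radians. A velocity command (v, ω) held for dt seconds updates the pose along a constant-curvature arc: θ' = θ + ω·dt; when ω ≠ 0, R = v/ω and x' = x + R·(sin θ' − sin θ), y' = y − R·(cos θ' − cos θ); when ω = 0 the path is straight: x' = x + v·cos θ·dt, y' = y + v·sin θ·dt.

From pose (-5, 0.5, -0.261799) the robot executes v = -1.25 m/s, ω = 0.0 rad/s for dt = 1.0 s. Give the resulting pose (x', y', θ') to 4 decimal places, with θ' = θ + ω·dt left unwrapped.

(-6.2074, 0.8235, -0.2618)

θ' = -0.2618 + 0.0·1.0 = -0.2618
ω = 0 → straight: x' = -5 + -1.25·cos(-0.2618)·1.0 = -6.2074
y' = 0.5 + -1.25·sin(-0.2618)·1.0 = 0.8235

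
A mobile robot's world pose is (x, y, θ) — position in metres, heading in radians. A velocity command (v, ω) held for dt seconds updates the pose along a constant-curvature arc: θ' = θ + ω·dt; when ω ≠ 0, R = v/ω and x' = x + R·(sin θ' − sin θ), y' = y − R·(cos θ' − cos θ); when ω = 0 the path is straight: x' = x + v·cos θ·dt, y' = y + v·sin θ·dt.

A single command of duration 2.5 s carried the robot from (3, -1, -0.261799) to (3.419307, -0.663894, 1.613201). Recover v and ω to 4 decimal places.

Δθ = 1.613201 − -0.261799 = 1.875000
ω = Δθ/dt = 1.875000/2.5 = 0.7500
R = Δx/(sin θ' − sin θ) = 0.3333
v = R·ω = 0.3333·0.7500 = 0.2500

v = 0.2500, ω = 0.7500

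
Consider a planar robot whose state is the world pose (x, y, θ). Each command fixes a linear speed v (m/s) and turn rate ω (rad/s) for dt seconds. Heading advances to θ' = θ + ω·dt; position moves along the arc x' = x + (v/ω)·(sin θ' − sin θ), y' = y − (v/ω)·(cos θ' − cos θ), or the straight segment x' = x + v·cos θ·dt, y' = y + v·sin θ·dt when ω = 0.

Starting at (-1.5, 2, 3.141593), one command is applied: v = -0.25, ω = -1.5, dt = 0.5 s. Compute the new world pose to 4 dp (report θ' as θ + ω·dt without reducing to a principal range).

θ' = 3.1416 + -1.5·0.5 = 2.3916
R = v/ω = -0.25/-1.5 = 0.1667
x' = -1.5 + 0.1667·(sin 2.3916 − sin 3.1416) = -1.3864
y' = 2 − 0.1667·(cos 2.3916 − cos 3.1416) = 1.9553

(-1.3864, 1.9553, 2.3916)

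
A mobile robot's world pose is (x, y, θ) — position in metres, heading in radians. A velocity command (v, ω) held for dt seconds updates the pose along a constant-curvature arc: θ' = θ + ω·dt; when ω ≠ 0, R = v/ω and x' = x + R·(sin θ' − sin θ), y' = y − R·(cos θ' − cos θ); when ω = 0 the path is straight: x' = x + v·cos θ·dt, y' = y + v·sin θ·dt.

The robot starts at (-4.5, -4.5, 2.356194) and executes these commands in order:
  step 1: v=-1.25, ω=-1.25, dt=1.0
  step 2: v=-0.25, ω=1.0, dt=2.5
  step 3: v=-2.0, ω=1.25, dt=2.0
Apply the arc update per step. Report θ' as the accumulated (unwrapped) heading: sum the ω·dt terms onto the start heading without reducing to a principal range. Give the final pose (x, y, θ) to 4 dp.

(-4.4128, -2.9853, 6.1062)

step 1: θ'=1.1062 (R=1.0000) → pose (-4.3131, -5.6552, 1.1062)
step 2: θ'=3.6062 (R=-0.2500) → pose (-3.9776, -5.9907, 3.6062)
step 3: θ'=6.1062 (R=-1.6000) → pose (-4.4128, -2.9853, 6.1062)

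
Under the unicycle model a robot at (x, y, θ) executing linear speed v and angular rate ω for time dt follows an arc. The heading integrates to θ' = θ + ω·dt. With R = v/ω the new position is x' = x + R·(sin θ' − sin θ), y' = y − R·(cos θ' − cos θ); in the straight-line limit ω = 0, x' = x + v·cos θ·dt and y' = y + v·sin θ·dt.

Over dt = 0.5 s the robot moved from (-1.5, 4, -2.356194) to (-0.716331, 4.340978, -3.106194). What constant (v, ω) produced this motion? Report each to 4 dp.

Δθ = -3.106194 − -2.356194 = -0.750000
ω = Δθ/dt = -0.750000/0.5 = -1.5000
R = Δx/(sin θ' − sin θ) = 1.1667
v = R·ω = 1.1667·-1.5000 = -1.7500

v = -1.7500, ω = -1.5000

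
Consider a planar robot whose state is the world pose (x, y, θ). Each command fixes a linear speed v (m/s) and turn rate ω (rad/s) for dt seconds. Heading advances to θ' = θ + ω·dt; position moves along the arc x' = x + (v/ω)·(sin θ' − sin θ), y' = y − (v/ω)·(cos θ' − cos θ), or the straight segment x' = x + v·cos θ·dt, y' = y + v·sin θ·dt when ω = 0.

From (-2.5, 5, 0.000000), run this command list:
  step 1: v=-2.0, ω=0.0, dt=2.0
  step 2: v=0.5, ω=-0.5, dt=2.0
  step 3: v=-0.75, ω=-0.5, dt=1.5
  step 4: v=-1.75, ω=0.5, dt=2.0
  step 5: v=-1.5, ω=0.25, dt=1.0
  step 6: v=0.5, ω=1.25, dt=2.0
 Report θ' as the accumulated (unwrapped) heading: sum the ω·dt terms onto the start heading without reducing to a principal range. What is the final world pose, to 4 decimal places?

(-7.5883, 10.1958, 2.0000)

step 1: θ'=0.0000 (straight) → pose (-6.5000, 5.0000, 0.0000)
step 2: θ'=-1.0000 (R=-1.0000) → pose (-5.6585, 4.5403, -1.0000)
step 3: θ'=-1.7500 (R=1.5000) → pose (-5.8723, 5.6181, -1.7500)
step 4: θ'=-0.7500 (R=-3.5000) → pose (-6.9305, 8.8029, -0.7500)
step 5: θ'=-0.5000 (R=-6.0000) → pose (-8.1438, 9.6783, -0.5000)
step 6: θ'=2.0000 (R=0.4000) → pose (-7.5883, 10.1958, 2.0000)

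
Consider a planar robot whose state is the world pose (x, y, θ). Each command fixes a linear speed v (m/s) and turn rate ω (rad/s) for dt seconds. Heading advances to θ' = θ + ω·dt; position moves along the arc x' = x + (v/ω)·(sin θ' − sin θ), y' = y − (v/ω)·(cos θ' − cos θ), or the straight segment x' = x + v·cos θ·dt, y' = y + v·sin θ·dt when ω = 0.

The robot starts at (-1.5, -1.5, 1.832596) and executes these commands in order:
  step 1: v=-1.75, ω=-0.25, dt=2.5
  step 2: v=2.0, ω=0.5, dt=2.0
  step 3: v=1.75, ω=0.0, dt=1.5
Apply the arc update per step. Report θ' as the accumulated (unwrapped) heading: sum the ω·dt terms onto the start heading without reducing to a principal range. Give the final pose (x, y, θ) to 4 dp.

(-3.8021, 0.1115, 2.2076)

step 1: θ'=1.2076 (R=7.0000) → pose (-1.7181, -5.7986, 1.2076)
step 2: θ'=2.2076 (R=4.0000) → pose (-2.2412, -1.9990, 2.2076)
step 3: θ'=2.2076 (straight) → pose (-3.8021, 0.1115, 2.2076)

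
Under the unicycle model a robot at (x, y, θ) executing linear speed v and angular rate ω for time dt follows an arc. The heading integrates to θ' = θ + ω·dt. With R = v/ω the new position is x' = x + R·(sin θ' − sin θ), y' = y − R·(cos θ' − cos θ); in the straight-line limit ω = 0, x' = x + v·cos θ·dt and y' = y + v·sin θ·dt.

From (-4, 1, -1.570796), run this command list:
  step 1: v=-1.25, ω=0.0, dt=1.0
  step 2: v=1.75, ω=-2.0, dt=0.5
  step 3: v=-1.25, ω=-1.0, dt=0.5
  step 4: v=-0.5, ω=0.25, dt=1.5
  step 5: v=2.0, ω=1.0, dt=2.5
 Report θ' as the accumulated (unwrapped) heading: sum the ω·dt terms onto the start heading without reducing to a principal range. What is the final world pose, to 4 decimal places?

step 1: θ'=-1.5708 (straight) → pose (-4.0000, 2.2500, -1.5708)
step 2: θ'=-2.5708 (R=-0.8750) → pose (-4.4022, 1.5137, -2.5708)
step 3: θ'=-3.0708 (R=1.2500) → pose (-3.8153, 1.7087, -3.0708)
step 4: θ'=-2.6958 (R=-2.0000) → pose (-3.0944, 1.8992, -2.6958)
step 5: θ'=-0.1958 (R=2.0000) → pose (-2.6211, -1.8671, -0.1958)

(-2.6211, -1.8671, -0.1958)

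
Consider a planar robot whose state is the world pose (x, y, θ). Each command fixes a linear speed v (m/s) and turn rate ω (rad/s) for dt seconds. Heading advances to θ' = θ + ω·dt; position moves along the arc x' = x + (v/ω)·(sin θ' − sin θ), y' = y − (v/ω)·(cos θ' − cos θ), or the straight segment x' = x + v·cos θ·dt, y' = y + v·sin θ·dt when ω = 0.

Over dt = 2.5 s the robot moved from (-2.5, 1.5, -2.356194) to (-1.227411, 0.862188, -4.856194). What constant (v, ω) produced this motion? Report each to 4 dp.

v = -0.7500, ω = -1.0000

Δθ = -4.856194 − -2.356194 = -2.500000
ω = Δθ/dt = -2.500000/2.5 = -1.0000
R = Δx/(sin θ' − sin θ) = 0.7500
v = R·ω = 0.7500·-1.0000 = -0.7500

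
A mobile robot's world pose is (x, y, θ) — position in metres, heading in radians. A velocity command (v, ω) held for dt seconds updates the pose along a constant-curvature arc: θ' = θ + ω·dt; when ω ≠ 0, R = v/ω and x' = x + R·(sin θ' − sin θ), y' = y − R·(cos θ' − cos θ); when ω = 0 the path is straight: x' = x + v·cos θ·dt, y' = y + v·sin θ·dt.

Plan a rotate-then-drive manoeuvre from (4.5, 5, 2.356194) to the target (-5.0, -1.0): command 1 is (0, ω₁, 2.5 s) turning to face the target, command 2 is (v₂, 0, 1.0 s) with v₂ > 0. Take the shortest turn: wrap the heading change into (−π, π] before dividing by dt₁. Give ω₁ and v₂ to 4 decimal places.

ω₁ = 0.5395, v₂ = 11.2361

heading to target = atan2(-1−5, -5−4.5) = -2.5783
Δθ = wrap(-2.5783 − 2.3562) = 1.3487; ω₁ = Δθ/dt₁ = 0.5395
distance = √((-5−4.5)² + (-1−5)²) = 11.2361; v₂ = distance/dt₂ = 11.2361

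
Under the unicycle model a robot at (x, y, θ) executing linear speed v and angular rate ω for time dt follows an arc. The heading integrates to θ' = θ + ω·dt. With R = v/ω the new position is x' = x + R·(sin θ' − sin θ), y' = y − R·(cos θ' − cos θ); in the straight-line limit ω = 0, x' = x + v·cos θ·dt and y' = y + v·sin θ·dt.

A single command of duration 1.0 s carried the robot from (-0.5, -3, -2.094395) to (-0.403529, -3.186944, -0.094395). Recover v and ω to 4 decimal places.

Δθ = -0.094395 − -2.094395 = 2.000000
ω = Δθ/dt = 2.000000/1.0 = 2.0000
R = −Δy/(cos θ' − cos θ) = 0.1250
v = R·ω = 0.1250·2.0000 = 0.2500

v = 0.2500, ω = 2.0000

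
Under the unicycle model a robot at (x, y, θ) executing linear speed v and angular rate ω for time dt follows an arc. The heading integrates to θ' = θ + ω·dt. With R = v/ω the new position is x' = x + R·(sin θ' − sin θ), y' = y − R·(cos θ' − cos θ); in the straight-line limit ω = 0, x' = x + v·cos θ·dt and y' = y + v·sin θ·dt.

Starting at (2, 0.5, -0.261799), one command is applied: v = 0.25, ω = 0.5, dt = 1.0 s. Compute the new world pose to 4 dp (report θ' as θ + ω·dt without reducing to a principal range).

(2.2474, 0.4971, 0.2382)

θ' = -0.2618 + 0.5·1.0 = 0.2382
R = v/ω = 0.25/0.5 = 0.5000
x' = 2 + 0.5000·(sin 0.2382 − sin -0.2618) = 2.2474
y' = 0.5 − 0.5000·(cos 0.2382 − cos -0.2618) = 0.4971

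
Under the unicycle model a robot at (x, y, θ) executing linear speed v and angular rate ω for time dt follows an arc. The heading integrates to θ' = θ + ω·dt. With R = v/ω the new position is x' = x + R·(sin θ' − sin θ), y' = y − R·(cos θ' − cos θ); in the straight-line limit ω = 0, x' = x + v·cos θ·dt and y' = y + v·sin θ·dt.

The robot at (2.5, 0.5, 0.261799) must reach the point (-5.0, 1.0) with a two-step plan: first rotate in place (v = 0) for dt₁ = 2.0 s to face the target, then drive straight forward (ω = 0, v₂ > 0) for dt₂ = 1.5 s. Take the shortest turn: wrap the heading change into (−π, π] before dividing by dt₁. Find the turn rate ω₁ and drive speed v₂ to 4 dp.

heading to target = atan2(1−0.5, -5−2.5) = 3.0750
Δθ = wrap(3.0750 − 0.2618) = 2.8132; ω₁ = Δθ/dt₁ = 1.4066
distance = √((-5−2.5)² + (1−0.5)²) = 7.5166; v₂ = distance/dt₂ = 5.0111

ω₁ = 1.4066, v₂ = 5.0111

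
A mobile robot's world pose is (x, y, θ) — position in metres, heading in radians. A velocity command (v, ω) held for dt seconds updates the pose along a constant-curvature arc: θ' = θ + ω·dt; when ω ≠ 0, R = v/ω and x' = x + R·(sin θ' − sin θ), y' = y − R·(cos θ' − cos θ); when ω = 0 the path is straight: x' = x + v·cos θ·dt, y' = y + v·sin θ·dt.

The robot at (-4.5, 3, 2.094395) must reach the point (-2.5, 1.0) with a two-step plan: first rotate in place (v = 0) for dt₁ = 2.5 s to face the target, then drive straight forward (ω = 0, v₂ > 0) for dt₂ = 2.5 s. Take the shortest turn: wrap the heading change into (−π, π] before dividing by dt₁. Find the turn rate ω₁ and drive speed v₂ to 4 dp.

heading to target = atan2(1−3, -2.5−-4.5) = -0.7854
Δθ = wrap(-0.7854 − 2.0944) = -2.8798; ω₁ = Δθ/dt₁ = -1.1519
distance = √((-2.5−-4.5)² + (1−3)²) = 2.8284; v₂ = distance/dt₂ = 1.1314

ω₁ = -1.1519, v₂ = 1.1314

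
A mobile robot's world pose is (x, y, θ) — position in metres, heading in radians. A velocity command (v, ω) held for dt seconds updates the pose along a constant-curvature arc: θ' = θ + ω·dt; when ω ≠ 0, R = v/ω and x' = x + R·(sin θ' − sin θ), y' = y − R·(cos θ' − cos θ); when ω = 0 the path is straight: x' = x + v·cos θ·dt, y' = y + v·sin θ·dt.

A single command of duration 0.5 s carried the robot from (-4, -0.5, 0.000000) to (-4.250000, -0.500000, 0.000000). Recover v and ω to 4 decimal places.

Δθ = 0.000000 − 0.000000 = 0.000000
ω = Δθ/dt = 0.000000/0.5 = 0.0000
ω = 0 → v = (Δx·cos θ + Δy·sin θ)/dt = -0.5000

v = -0.5000, ω = 0.0000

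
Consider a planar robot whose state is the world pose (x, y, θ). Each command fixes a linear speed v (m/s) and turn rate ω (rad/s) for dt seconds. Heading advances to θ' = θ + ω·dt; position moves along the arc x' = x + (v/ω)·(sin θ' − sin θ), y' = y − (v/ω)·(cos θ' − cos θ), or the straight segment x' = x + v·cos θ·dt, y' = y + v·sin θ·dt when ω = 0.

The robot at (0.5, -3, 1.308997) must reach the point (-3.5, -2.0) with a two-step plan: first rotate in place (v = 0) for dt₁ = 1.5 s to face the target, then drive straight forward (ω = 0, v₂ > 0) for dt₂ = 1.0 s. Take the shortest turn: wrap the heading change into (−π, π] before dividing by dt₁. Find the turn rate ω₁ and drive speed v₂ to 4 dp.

heading to target = atan2(-2−-3, -3.5−0.5) = 2.8966
Δθ = wrap(2.8966 − 1.3090) = 1.5876; ω₁ = Δθ/dt₁ = 1.0584
distance = √((-3.5−0.5)² + (-2−-3)²) = 4.1231; v₂ = distance/dt₂ = 4.1231

ω₁ = 1.0584, v₂ = 4.1231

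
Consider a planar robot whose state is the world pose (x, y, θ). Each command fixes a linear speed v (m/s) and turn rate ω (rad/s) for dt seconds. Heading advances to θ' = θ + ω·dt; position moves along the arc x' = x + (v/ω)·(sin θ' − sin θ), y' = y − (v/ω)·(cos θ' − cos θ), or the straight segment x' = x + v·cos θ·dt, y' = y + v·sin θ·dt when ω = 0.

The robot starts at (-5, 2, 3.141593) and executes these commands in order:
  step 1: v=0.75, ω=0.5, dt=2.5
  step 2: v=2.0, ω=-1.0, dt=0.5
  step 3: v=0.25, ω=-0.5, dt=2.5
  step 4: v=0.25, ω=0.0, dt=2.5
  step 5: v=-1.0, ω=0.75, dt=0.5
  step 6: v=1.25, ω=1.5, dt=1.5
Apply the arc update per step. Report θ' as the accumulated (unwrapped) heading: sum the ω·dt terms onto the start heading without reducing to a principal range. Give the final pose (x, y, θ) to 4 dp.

step 1: θ'=4.3916 (R=1.5000) → pose (-6.4235, 0.9730, 4.3916)
step 2: θ'=3.8916 (R=-2.0000) → pose (-6.9582, 0.1402, 3.8916)
step 3: θ'=2.6416 (R=-0.5000) → pose (-7.5387, 0.0673, 2.6416)
step 4: θ'=2.6416 (straight) → pose (-8.0872, 0.3669, 2.6416)
step 5: θ'=3.0166 (R=-1.3333) → pose (-7.6142, 0.2141, 3.0166)
step 6: θ'=5.2666 (R=0.8333) → pose (-8.4267, -1.0513, 5.2666)

(-8.4267, -1.0513, 5.2666)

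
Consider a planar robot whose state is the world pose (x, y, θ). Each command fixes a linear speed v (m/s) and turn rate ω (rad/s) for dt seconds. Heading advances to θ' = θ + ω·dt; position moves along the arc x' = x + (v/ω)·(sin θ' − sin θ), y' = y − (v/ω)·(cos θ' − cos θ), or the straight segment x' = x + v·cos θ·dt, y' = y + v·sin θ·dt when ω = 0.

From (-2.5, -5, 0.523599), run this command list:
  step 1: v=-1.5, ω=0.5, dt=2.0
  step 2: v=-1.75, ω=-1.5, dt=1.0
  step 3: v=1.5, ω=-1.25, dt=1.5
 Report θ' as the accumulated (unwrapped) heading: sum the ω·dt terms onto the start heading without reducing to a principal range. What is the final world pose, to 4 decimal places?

step 1: θ'=1.5236 (R=-3.0000) → pose (-3.9967, -7.4565, 1.5236)
step 2: θ'=0.0236 (R=1.1667) → pose (-5.1345, -8.5678, 0.0236)
step 3: θ'=-1.8514 (R=-1.2000) → pose (-3.9531, -10.0998, -1.8514)

(-3.9531, -10.0998, -1.8514)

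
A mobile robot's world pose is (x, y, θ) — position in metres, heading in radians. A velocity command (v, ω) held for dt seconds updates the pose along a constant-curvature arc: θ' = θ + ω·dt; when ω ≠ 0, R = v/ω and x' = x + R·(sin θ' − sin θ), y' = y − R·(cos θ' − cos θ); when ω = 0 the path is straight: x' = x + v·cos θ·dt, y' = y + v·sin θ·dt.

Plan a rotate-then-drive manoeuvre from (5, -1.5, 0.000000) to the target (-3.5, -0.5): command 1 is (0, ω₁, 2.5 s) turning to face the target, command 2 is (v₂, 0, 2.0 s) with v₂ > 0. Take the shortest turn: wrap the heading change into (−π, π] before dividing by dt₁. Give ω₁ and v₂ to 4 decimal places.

ω₁ = 1.2098, v₂ = 4.2793

heading to target = atan2(-0.5−-1.5, -3.5−5) = 3.0245
Δθ = wrap(3.0245 − 0.0000) = 3.0245; ω₁ = Δθ/dt₁ = 1.2098
distance = √((-3.5−5)² + (-0.5−-1.5)²) = 8.5586; v₂ = distance/dt₂ = 4.2793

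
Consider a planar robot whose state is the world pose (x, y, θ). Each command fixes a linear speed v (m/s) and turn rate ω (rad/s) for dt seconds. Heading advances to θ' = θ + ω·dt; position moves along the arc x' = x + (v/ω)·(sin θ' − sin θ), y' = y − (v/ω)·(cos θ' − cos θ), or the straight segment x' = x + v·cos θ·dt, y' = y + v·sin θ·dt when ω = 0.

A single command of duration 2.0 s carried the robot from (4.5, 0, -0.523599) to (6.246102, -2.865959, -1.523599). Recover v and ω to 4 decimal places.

v = 1.7500, ω = -0.5000

Δθ = -1.523599 − -0.523599 = -1.000000
ω = Δθ/dt = -1.000000/2.0 = -0.5000
R = −Δy/(cos θ' − cos θ) = -3.5000
v = R·ω = -3.5000·-0.5000 = 1.7500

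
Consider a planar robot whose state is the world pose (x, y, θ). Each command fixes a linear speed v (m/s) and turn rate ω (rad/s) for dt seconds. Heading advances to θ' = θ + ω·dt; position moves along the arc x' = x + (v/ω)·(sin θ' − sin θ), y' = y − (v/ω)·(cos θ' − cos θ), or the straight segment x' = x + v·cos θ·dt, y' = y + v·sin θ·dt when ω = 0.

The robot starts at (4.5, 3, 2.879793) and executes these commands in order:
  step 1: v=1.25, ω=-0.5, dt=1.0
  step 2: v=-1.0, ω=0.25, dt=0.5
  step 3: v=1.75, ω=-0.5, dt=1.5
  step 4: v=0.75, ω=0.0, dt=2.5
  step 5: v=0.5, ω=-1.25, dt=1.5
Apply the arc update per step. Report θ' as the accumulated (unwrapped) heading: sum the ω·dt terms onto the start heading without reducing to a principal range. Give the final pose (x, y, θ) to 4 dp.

(2.5423, 7.7715, -0.1202)

step 1: θ'=2.3798 (R=-2.5000) → pose (3.4215, 3.6058, 2.3798)
step 2: θ'=2.5048 (R=-4.0000) → pose (3.8039, 3.2842, 2.5048)
step 3: θ'=1.7548 (R=-3.5000) → pose (2.4442, 5.4578, 1.7548)
step 4: θ'=1.7548 (straight) → pose (2.1011, 7.3012, 1.7548)
step 5: θ'=-0.1202 (R=-0.4000) → pose (2.5423, 7.7715, -0.1202)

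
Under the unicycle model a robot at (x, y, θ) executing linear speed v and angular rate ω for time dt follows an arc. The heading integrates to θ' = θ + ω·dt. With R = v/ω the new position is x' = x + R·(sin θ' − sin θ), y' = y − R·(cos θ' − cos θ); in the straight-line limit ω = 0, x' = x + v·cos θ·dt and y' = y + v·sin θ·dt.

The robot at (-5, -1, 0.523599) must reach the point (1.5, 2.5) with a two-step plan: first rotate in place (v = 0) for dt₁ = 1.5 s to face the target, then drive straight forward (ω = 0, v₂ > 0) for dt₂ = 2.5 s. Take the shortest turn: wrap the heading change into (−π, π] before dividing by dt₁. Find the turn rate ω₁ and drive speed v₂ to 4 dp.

ω₁ = -0.0198, v₂ = 2.9530

heading to target = atan2(2.5−-1, 1.5−-5) = 0.4939
Δθ = wrap(0.4939 − 0.5236) = -0.0297; ω₁ = Δθ/dt₁ = -0.0198
distance = √((1.5−-5)² + (2.5−-1)²) = 7.3824; v₂ = distance/dt₂ = 2.9530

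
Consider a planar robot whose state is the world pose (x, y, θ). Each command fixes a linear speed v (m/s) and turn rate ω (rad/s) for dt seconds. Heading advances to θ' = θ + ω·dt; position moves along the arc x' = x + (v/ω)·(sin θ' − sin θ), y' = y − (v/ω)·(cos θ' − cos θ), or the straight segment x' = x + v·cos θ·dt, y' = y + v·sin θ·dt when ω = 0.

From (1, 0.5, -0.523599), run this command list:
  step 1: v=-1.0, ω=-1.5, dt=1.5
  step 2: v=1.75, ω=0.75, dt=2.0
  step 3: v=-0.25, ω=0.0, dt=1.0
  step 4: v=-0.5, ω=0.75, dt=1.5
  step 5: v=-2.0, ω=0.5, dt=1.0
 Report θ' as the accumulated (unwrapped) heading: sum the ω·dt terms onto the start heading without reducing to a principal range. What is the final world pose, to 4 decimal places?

step 1: θ'=-2.7736 (R=0.6667) → pose (1.0935, 1.6994, -2.7736)
step 2: θ'=-1.2736 (R=2.3333) → pose (-0.2981, -1.1610, -1.2736)
step 3: θ'=-1.2736 (straight) → pose (-0.3713, -0.9220, -1.2736)
step 4: θ'=-0.1486 (R=-0.6667) → pose (-0.9101, -0.4579, -0.1486)
step 5: θ'=0.3514 (R=-4.0000) → pose (-2.8791, -0.6583, 0.3514)

(-2.8791, -0.6583, 0.3514)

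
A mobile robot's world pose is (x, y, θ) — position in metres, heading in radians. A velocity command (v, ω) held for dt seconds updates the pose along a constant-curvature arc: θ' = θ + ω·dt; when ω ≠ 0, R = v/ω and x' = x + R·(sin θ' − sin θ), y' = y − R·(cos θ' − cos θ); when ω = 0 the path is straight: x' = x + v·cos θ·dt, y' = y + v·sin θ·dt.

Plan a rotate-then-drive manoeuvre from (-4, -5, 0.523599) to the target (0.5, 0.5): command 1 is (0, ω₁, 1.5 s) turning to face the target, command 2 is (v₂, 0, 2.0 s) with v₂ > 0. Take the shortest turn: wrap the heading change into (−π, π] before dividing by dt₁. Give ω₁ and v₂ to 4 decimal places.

heading to target = atan2(0.5−-5, 0.5−-4) = 0.8851
Δθ = wrap(0.8851 − 0.5236) = 0.3615; ω₁ = Δθ/dt₁ = 0.2410
distance = √((0.5−-4)² + (0.5−-5)²) = 7.1063; v₂ = distance/dt₂ = 3.5532

ω₁ = 0.2410, v₂ = 3.5532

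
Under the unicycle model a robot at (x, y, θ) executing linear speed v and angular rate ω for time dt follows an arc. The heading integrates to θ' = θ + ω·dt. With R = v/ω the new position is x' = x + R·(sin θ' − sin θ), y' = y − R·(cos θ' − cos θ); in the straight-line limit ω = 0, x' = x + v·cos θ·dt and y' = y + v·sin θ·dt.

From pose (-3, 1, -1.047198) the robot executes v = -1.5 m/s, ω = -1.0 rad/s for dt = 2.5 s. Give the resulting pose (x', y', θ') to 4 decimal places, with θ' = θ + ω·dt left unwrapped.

(-1.1091, 3.1283, -3.5472)

θ' = -1.0472 + -1.0·2.5 = -3.5472
R = v/ω = -1.5/-1.0 = 1.5000
x' = -3 + 1.5000·(sin -3.5472 − sin -1.0472) = -1.1091
y' = 1 − 1.5000·(cos -3.5472 − cos -1.0472) = 3.1283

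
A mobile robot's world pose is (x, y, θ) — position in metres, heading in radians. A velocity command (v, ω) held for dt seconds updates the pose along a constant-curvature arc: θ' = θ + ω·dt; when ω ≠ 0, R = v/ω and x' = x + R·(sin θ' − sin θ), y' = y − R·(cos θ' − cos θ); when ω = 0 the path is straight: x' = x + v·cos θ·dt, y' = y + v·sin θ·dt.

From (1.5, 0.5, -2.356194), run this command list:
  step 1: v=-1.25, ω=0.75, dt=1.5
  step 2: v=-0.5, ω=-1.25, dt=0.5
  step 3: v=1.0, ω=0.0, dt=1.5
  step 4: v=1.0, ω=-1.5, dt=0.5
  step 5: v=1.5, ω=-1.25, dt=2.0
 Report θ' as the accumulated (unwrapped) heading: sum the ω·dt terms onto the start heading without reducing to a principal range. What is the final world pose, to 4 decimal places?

(-0.5560, 2.1471, -5.1062)

step 1: θ'=-1.2312 (R=-1.6667) → pose (1.8930, 2.2337, -1.2312)
step 2: θ'=-1.8562 (R=0.4000) → pose (1.8863, 2.4796, -1.8562)
step 3: θ'=-1.8562 (straight) → pose (1.4640, 1.0402, -1.8562)
step 4: θ'=-2.6062 (R=-0.6667) → pose (1.1644, 0.6545, -2.6062)
step 5: θ'=-5.1062 (R=-1.2000) → pose (-0.5560, 2.1471, -5.1062)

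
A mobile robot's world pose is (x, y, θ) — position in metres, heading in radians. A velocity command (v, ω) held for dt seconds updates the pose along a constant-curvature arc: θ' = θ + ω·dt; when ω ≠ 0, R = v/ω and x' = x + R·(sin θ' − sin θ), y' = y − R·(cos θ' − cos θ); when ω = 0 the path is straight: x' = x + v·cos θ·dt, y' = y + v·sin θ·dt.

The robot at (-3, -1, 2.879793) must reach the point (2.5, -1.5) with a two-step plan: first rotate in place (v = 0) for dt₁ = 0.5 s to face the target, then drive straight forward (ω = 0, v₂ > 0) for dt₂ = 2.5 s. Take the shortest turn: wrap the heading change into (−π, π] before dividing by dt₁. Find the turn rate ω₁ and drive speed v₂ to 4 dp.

heading to target = atan2(-1.5−-1, 2.5−-3) = -0.0907
Δθ = wrap(-0.0907 − 2.8798) = -2.9705; ω₁ = Δθ/dt₁ = -5.9409
distance = √((2.5−-3)² + (-1.5−-1)²) = 5.5227; v₂ = distance/dt₂ = 2.2091

ω₁ = -5.9409, v₂ = 2.2091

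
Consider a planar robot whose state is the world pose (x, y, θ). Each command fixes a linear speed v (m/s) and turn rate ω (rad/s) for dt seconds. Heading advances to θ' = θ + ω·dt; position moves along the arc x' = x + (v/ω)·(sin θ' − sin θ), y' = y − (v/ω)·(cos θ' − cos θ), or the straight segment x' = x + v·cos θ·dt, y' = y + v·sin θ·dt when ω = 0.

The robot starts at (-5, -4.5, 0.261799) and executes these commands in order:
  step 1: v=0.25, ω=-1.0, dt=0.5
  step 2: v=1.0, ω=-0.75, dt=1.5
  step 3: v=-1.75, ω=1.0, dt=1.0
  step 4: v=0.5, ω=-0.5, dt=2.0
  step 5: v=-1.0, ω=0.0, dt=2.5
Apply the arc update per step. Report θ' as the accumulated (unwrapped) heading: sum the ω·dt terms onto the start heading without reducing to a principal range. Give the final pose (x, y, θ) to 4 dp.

(-4.8689, -2.5266, -1.3632)

step 1: θ'=-0.2382 (R=-0.2500) → pose (-4.8763, -4.4985, -0.2382)
step 2: θ'=-1.3632 (R=-1.3333) → pose (-3.8862, -5.5194, -1.3632)
step 3: θ'=-0.3632 (R=-1.7500) → pose (-4.9769, -4.2443, -0.3632)
step 4: θ'=-1.3632 (R=-1.0000) → pose (-4.3537, -4.9729, -1.3632)
step 5: θ'=-1.3632 (straight) → pose (-4.8689, -2.5266, -1.3632)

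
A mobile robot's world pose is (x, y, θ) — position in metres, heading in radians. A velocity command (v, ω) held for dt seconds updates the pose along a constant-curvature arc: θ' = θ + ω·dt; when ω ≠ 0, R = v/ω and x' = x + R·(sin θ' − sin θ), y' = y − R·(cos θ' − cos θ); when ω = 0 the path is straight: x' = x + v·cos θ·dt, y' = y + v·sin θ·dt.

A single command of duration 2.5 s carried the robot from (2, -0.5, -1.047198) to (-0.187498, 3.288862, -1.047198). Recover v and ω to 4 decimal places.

v = -1.7500, ω = 0.0000

Δθ = -1.047198 − -1.047198 = 0.000000
ω = Δθ/dt = 0.000000/2.5 = 0.0000
ω = 0 → v = (Δx·cos θ + Δy·sin θ)/dt = -1.7500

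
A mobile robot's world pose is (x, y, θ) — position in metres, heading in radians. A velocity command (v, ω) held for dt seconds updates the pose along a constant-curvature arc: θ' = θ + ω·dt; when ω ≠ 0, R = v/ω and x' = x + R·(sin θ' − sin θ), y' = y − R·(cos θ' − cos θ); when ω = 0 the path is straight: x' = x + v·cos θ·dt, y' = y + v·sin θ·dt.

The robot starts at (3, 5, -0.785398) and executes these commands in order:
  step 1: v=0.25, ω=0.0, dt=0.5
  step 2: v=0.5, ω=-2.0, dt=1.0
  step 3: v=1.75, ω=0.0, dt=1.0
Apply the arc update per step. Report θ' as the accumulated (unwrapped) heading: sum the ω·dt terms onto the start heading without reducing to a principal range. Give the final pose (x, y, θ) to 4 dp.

step 1: θ'=-0.7854 (straight) → pose (3.0884, 4.9116, -0.7854)
step 2: θ'=-2.7854 (R=-0.2500) → pose (2.9988, 4.5005, -2.7854)
step 3: θ'=-2.7854 (straight) → pose (1.3586, 3.8903, -2.7854)

(1.3586, 3.8903, -2.7854)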